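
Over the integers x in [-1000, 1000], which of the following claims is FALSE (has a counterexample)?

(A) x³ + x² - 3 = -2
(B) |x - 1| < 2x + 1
(A) x = 0: LHS = 0³ + 0² - 3 = -3; -3 = -2 — FAILS
(B) x = 0: LHS = |0 - 1| = |-1| = 1, RHS = 2·0 + 1 = 1; 1 < 1 — FAILS

Answer: Both A and B are false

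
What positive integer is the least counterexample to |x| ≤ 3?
Testing positive integers:
x = 1: LHS = |1| = 1; 1 ≤ 3 — holds
x = 2: LHS = |2| = 2; 2 ≤ 3 — holds
x = 3: LHS = |3| = 3; 3 ≤ 3 — holds
x = 4: LHS = |4| = 4; 4 ≤ 3 — FAILS  ← smallest positive counterexample

Answer: x = 4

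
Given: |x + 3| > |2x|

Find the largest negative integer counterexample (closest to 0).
Testing negative integers from -1 downward:
x = -1: LHS = |(-1) + 3| = |2| = 2, RHS = |2·(-1)| = |-2| = 2; 2 > 2 — FAILS  ← closest negative counterexample to 0

Answer: x = -1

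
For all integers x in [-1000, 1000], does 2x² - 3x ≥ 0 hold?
The claim fails at x = 1:
x = 1: LHS = 2·1² - 3·1 = -1; -1 ≥ 0 — FAILS

Because a single integer refutes it, the statement is false.

Answer: False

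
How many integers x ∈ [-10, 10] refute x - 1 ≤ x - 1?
Over all integers in [-10, 10], LHS − RHS is largest at x = 0, where it equals 0:
x = 0: LHS = 0 - 1 = -1, RHS = 0 - 1 = -1; -1 ≤ -1 — holds
At the ends of the range:
x = -10: LHS = (-10) - 1 = -11, RHS = (-10) - 1 = -11; -11 ≤ -11 — holds
x = 10: LHS = 10 - 1 = 9, RHS = 10 - 1 = 9; 9 ≤ 9 — holds
Hence LHS − RHS is never positive, i.e. LHS ≤ RHS throughout, so the relation holds for every integer in [-10, 10].

No counterexample appears in that range.

Answer: 0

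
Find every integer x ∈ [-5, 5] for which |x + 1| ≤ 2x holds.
Holds for: {1, 2, 3, 4, 5}
Fails for: {-5, -4, -3, -2, -1, 0}

Answer: {1, 2, 3, 4, 5}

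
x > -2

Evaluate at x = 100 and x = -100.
x = 100: 100 > -2 — holds
x = -100: -100 > -2 — FAILS

Answer: Partially: holds for x = 100, fails for x = -100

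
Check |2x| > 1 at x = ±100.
x = 100: LHS = |2·100| = |200| = 200; 200 > 1 — holds
x = -100: LHS = |2·(-100)| = |-200| = 200; 200 > 1 — holds

Answer: Yes, holds for both x = 100 and x = -100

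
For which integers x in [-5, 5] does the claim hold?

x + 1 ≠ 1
Holds for: {-5, -4, -3, -2, -1, 1, 2, 3, 4, 5}
Fails for: {0}

Answer: {-5, -4, -3, -2, -1, 1, 2, 3, 4, 5}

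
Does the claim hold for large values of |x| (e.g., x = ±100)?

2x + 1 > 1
x = 100: LHS = 2·100 + 1 = 201; 201 > 1 — holds
x = -100: LHS = 2·(-100) + 1 = -199; -199 > 1 — FAILS

Answer: Partially: holds for x = 100, fails for x = -100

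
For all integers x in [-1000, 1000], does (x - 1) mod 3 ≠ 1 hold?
The claim fails at x = -1:
x = -1: LHS = ((-1) - 1) mod 3 = (-2) mod 3 = 1; 1 ≠ 1 — FAILS

Because a single integer refutes it, the statement is false.

Answer: False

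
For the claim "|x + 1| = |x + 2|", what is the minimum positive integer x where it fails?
Testing positive integers:
x = 1: LHS = |1 + 1| = |2| = 2, RHS = |1 + 2| = |3| = 3; 2 = 3 — FAILS  ← smallest positive counterexample

Answer: x = 1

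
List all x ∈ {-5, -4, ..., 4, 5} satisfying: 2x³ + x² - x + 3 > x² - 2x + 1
Holds for: {0, 1, 2, 3, 4, 5}
Fails for: {-5, -4, -3, -2, -1}

Answer: {0, 1, 2, 3, 4, 5}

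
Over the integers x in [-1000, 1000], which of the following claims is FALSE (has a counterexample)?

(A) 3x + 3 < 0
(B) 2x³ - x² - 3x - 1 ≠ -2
(A) x = 0: LHS = 3·0 + 3 = 3; 3 < 0 — FAILS

(B) Track d = LHS − RHS over the integers in [-1000, 1000]. Equality would need d = 0, but d changes sign only between consecutive integers, jumping over 0:
x = -2: LHS = 2·(-2)³ - (-2)² - 3·(-2) - 1 = -15; -15 ≠ -2 — holds  (d = -13)
x = -1: LHS = 2·(-1)³ - (-1)² - 3·(-1) - 1 = -1; -1 ≠ -2 — holds  (d = 1)
x = 0: LHS = 2·0³ - 0² - 3·0 - 1 = -1; -1 ≠ -2 — holds  (d = 1)
x = 1: LHS = 2·1³ - 1² - 3·1 - 1 = -3; -3 ≠ -2 — holds  (d = -1)
x = 1: LHS = 2·1³ - 1² - 3·1 - 1 = -3; -3 ≠ -2 — holds  (d = -1)
x = 2: LHS = 2·2³ - 2² - 3·2 - 1 = 5; 5 ≠ -2 — holds  (d = 7)
Away from these crossings d keeps a constant sign, and checking every integer in [-1000, 1000] confirms d ≠ 0 throughout. Hence the two sides are never equal, so the relation holds for every integer in [-1000, 1000].

Only (A) has a counterexample.

Answer: A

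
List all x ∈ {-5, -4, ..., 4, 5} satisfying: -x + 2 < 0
Holds for: {3, 4, 5}
Fails for: {-5, -4, -3, -2, -1, 0, 1, 2}

Answer: {3, 4, 5}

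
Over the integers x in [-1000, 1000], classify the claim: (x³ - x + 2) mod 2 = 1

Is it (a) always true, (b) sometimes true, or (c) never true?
For a polynomial with integer coefficients, its value mod 2 depends only on x mod 2, so it suffices to check one representative of each residue class, x = 0, 1:
x = 0: LHS = (0³ - 0 + 2) mod 2 = 2 mod 2 = 0; 0 = 1 — FAILS
x = 1: LHS = (1³ - 1 + 2) mod 2 = 2 mod 2 = 0; 0 = 1 — FAILS
The relation fails in every residue class, so the claimed relation (=) fails for every integer in [-1000, 1000].

No integer in the range satisfies it.

Answer: Never true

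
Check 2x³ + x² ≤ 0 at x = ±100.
x = 100: LHS = 2·100³ + 100² = 2010000; 2010000 ≤ 0 — FAILS
x = -100: LHS = 2·(-100)³ + (-100)² = -1990000; -1990000 ≤ 0 — holds

Answer: Partially: fails for x = 100, holds for x = -100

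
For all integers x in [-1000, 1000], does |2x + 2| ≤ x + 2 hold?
The claim fails at x = 1:
x = 1: LHS = |2·1 + 2| = |4| = 4, RHS = 1 + 2 = 3; 4 ≤ 3 — FAILS

Because a single integer refutes it, the statement is false.

Answer: False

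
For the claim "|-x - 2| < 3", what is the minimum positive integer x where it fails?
Testing positive integers:
x = 1: LHS = |-1 - 2| = |-3| = 3; 3 < 3 — FAILS  ← smallest positive counterexample

Answer: x = 1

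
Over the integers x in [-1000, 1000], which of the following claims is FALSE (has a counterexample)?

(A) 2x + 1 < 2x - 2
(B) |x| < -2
(A) x = 0: LHS = 2·0 + 1 = 1, RHS = 2·0 - 2 = -2; 1 < -2 — FAILS
(B) x = 0: LHS = |0| = 0; 0 < -2 — FAILS

Answer: Both A and B are false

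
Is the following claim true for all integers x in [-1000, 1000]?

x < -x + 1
The claim fails at x = 1:
x = 1: RHS = -1 + 1 = 0; 1 < 0 — FAILS

Because a single integer refutes it, the statement is false.

Answer: False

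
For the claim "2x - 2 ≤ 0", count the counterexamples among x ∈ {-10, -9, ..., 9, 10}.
Counterexamples in [-10, 10]: {2, 3, 4, 5, 6, 7, 8, 9, 10}.

Counting them gives 9 values.

Answer: 9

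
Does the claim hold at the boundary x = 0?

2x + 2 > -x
x = 0: LHS = 2·0 + 2 = 2, RHS = -0 = 0; 2 > 0 — holds

The relation is satisfied at x = 0.

Answer: Yes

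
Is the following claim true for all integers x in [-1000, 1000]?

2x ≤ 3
The claim fails at x = 2:
x = 2: LHS = 2·2 = 4; 4 ≤ 3 — FAILS

Because a single integer refutes it, the statement is false.

Answer: False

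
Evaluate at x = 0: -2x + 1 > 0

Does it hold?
x = 0: LHS = -2·0 + 1 = 1; 1 > 0 — holds

The relation is satisfied at x = 0.

Answer: Yes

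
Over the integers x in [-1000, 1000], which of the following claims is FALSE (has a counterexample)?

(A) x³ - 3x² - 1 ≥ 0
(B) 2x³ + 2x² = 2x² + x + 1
(A) x = 0: LHS = 0³ - 3·0² - 1 = -1; -1 ≥ 0 — FAILS
(B) x = 0: LHS = 2·0³ + 2·0² = 0, RHS = 2·0² + 0 + 1 = 1; 0 = 1 — FAILS

Answer: Both A and B are false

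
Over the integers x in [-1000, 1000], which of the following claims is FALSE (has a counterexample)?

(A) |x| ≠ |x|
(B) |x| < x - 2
(A) x = 0: LHS = |0| = 0, RHS = |0| = 0; 0 ≠ 0 — FAILS
(B) x = 0: LHS = |0| = 0, RHS = 0 - 2 = -2; 0 < -2 — FAILS

Answer: Both A and B are false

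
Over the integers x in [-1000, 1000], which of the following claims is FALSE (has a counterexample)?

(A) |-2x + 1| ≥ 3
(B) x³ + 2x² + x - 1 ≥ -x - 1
(A) x = 0: LHS = |-2·0 + 1| = |1| = 1; 1 ≥ 3 — FAILS
(B) x = -1: LHS = (-1)³ + 2·(-1)² + (-1) - 1 = -1, RHS = -(-1) - 1 = 0; -1 ≥ 0 — FAILS

Answer: Both A and B are false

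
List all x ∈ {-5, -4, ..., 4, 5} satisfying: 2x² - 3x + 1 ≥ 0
Over all integers in [-5, 5], LHS − RHS is smallest at x = 1, where it equals 0:
x = 1: LHS = 2·1² - 3·1 + 1 = 0; 0 ≥ 0 — holds
At the ends of the range:
x = -5: LHS = 2·(-5)² - 3·(-5) + 1 = 66; 66 ≥ 0 — holds
x = 5: LHS = 2·5² - 3·5 + 1 = 36; 36 ≥ 0 — holds
Hence LHS − RHS is never negative, i.e. LHS ≥ RHS throughout, so the relation holds for every integer in [-5, 5].

Answer: All integers in [-5, 5]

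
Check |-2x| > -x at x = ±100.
x = 100: LHS = |-2·100| = |-200| = 200; 200 > -100 — holds
x = -100: LHS = |-2·(-100)| = |200| = 200, RHS = -(-100) = 100; 200 > 100 — holds

Answer: Yes, holds for both x = 100 and x = -100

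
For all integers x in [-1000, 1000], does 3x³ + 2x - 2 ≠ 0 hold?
Track d = LHS − RHS over the integers in [-1000, 1000]. Equality would need d = 0, but d changes sign only between consecutive integers, jumping over 0:
x = 0: LHS = 3·0³ + 2·0 - 2 = -2; -2 ≠ 0 — holds  (d = -2)
x = 1: LHS = 3·1³ + 2·1 - 2 = 3; 3 ≠ 0 — holds  (d = 3)
Away from these crossings d keeps a constant sign, and checking every integer in [-1000, 1000] confirms d ≠ 0 throughout. Hence the two sides are never equal, so the relation holds for every integer in [-1000, 1000].

No counterexample exists.

Answer: True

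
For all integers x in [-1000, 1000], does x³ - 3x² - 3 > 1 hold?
The claim fails at x = 0:
x = 0: LHS = 0³ - 3·0² - 3 = -3; -3 > 1 — FAILS

Because a single integer refutes it, the statement is false.

Answer: False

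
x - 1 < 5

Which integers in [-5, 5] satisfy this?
Over all integers in [-5, 5], LHS − RHS is largest at x = 5, where it equals -1:
x = 5: LHS = 5 - 1 = 4; 4 < 5 — holds
At the ends of the range:
x = -5: LHS = (-5) - 1 = -6; -6 < 5 — holds
Hence LHS − RHS is never zero or positive, i.e. LHS < RHS throughout, so the relation holds for every integer in [-5, 5].

Answer: All integers in [-5, 5]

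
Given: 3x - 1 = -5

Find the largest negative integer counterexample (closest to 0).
Testing negative integers from -1 downward:
x = -1: LHS = 3·(-1) - 1 = -4; -4 = -5 — FAILS  ← closest negative counterexample to 0

Answer: x = -1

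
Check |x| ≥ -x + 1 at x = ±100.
x = 100: LHS = |100| = 100, RHS = -100 + 1 = -99; 100 ≥ -99 — holds
x = -100: LHS = |-100| = 100, RHS = -(-100) + 1 = 101; 100 ≥ 101 — FAILS

Answer: Partially: holds for x = 100, fails for x = -100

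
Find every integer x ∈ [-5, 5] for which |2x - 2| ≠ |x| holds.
Holds for: {-5, -4, -3, -2, -1, 0, 1, 3, 4, 5}
Fails for: {2}

Answer: {-5, -4, -3, -2, -1, 0, 1, 3, 4, 5}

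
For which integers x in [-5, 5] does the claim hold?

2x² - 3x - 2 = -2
Holds for: {0}
Fails for: {-5, -4, -3, -2, -1, 1, 2, 3, 4, 5}

Answer: {0}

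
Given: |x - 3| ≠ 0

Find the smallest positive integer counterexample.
Testing positive integers:
x = 1: LHS = |1 - 3| = |-2| = 2; 2 ≠ 0 — holds
x = 2: LHS = |2 - 3| = |-1| = 1; 1 ≠ 0 — holds
x = 3: LHS = |3 - 3| = |0| = 0; 0 ≠ 0 — FAILS  ← smallest positive counterexample

Answer: x = 3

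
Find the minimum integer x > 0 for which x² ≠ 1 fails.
Testing positive integers:
x = 1: LHS = 1² = 1; 1 ≠ 1 — FAILS  ← smallest positive counterexample

Answer: x = 1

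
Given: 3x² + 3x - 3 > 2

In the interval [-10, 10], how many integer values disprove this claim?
Counterexamples in [-10, 10]: {-1, 0}.

Counting them gives 2 values.

Answer: 2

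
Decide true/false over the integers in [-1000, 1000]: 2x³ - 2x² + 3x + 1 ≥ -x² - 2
The claim fails at x = -1:
x = -1: LHS = 2·(-1)³ - 2·(-1)² + 3·(-1) + 1 = -6, RHS = -(-1)² - 2 = -3; -6 ≥ -3 — FAILS

Because a single integer refutes it, the statement is false.

Answer: False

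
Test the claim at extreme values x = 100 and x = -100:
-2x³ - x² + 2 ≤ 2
x = 100: LHS = -2·100³ - 100² + 2 = -2009998; -2009998 ≤ 2 — holds
x = -100: LHS = -2·(-100)³ - (-100)² + 2 = 1990002; 1990002 ≤ 2 — FAILS

Answer: Partially: holds for x = 100, fails for x = -100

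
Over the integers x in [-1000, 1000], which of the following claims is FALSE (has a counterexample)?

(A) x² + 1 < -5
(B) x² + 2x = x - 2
(A) x = 0: LHS = 0² + 1 = 1; 1 < -5 — FAILS
(B) x = 0: LHS = 0² + 2·0 = 0, RHS = 0 - 2 = -2; 0 = -2 — FAILS

Answer: Both A and B are false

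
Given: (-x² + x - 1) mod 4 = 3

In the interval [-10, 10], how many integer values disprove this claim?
Counterexamples in [-10, 10]: {-10, -9, -6, -5, -2, -1, 2, 3, 6, 7, 10}.

Counting them gives 11 values.

Answer: 11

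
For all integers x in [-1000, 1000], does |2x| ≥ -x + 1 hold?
The claim fails at x = 0:
x = 0: LHS = |2·0| = |0| = 0, RHS = -0 + 1 = 1; 0 ≥ 1 — FAILS

Because a single integer refutes it, the statement is false.

Answer: False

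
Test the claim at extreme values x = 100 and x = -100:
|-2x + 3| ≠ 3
x = 100: LHS = |-2·100 + 3| = |-197| = 197; 197 ≠ 3 — holds
x = -100: LHS = |-2·(-100) + 3| = |203| = 203; 203 ≠ 3 — holds

Answer: Yes, holds for both x = 100 and x = -100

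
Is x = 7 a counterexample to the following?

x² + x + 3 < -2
Substitute x = 7 into the relation:
x = 7: LHS = 7² + 7 + 3 = 59; 59 < -2 — FAILS

Since the claim fails at x = 7, this value is a counterexample.

Answer: Yes, x = 7 is a counterexample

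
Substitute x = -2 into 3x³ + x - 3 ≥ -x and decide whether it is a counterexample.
Substitute x = -2 into the relation:
x = -2: LHS = 3·(-2)³ + (-2) - 3 = -29, RHS = -(-2) = 2; -29 ≥ 2 — FAILS

Since the claim fails at x = -2, this value is a counterexample.

Answer: Yes, x = -2 is a counterexample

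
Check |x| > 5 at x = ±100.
x = 100: LHS = |100| = 100; 100 > 5 — holds
x = -100: LHS = |-100| = 100; 100 > 5 — holds

Answer: Yes, holds for both x = 100 and x = -100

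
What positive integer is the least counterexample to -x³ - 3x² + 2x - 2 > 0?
Testing positive integers:
x = 1: LHS = -1³ - 3·1² + 2·1 - 2 = -4; -4 > 0 — FAILS  ← smallest positive counterexample

Answer: x = 1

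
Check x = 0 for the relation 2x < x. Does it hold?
x = 0: LHS = 2·0 = 0; 0 < 0 — FAILS

The relation fails at x = 0, so x = 0 is a counterexample.

Answer: No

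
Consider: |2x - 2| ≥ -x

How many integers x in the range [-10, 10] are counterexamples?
Over all integers in [-10, 10], LHS − RHS is smallest at x = 1, where it equals 1:
x = 1: LHS = |2·1 - 2| = |0| = 0; 0 ≥ -1 — holds
At the ends of the range:
x = -10: LHS = |2·(-10) - 2| = |-22| = 22, RHS = -(-10) = 10; 22 ≥ 10 — holds
x = 10: LHS = |2·10 - 2| = |18| = 18; 18 ≥ -10 — holds
Hence LHS − RHS is never negative, i.e. LHS ≥ RHS throughout, so the relation holds for every integer in [-10, 10].

No counterexample appears in that range.

Answer: 0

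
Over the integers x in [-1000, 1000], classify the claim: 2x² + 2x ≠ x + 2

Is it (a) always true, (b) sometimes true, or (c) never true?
Track d = LHS − RHS over the integers in [-1000, 1000]. Equality would need d = 0, but d changes sign only between consecutive integers, jumping over 0:
x = -2: LHS = 2·(-2)² + 2·(-2) = 4, RHS = (-2) + 2 = 0; 4 ≠ 0 — holds  (d = 4)
x = -1: LHS = 2·(-1)² + 2·(-1) = 0, RHS = (-1) + 2 = 1; 0 ≠ 1 — holds  (d = -1)
x = 0: LHS = 2·0² + 2·0 = 0, RHS = 0 + 2 = 2; 0 ≠ 2 — holds  (d = -2)
x = 1: LHS = 2·1² + 2·1 = 4, RHS = 1 + 2 = 3; 4 ≠ 3 — holds  (d = 1)
Away from these crossings d keeps a constant sign, and checking every integer in [-1000, 1000] confirms d ≠ 0 throughout. Hence the two sides are never equal, so the relation holds for every integer in [-1000, 1000].

No counterexample exists.

Answer: Always true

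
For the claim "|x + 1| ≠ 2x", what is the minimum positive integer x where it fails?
Testing positive integers:
x = 1: LHS = |1 + 1| = |2| = 2, RHS = 2·1 = 2; 2 ≠ 2 — FAILS  ← smallest positive counterexample

Answer: x = 1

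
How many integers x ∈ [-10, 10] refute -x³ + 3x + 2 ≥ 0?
Counterexamples in [-10, 10]: {3, 4, 5, 6, 7, 8, 9, 10}.

Counting them gives 8 values.

Answer: 8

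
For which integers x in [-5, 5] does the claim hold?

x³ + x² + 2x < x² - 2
Holds for: {-5, -4, -3, -2, -1}
Fails for: {0, 1, 2, 3, 4, 5}

Answer: {-5, -4, -3, -2, -1}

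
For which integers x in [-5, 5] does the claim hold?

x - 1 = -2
Holds for: {-1}
Fails for: {-5, -4, -3, -2, 0, 1, 2, 3, 4, 5}

Answer: {-1}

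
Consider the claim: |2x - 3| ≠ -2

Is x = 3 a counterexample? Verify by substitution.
Substitute x = 3 into the relation:
x = 3: LHS = |2·3 - 3| = |3| = 3; 3 ≠ -2 — holds

The relation holds at x = 3, so it is not a counterexample.

Answer: No, x = 3 is not a counterexample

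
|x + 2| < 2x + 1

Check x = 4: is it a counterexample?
Substitute x = 4 into the relation:
x = 4: LHS = |4 + 2| = |6| = 6, RHS = 2·4 + 1 = 9; 6 < 9 — holds

The claim holds here, so x = 4 is not a counterexample. (A counterexample exists elsewhere, e.g. x = 0.)

Answer: No, x = 4 is not a counterexample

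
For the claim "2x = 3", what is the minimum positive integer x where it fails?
Testing positive integers:
x = 1: LHS = 2·1 = 2; 2 = 3 — FAILS  ← smallest positive counterexample

Answer: x = 1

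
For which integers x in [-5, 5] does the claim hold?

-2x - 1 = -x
Holds for: {-1}
Fails for: {-5, -4, -3, -2, 0, 1, 2, 3, 4, 5}

Answer: {-1}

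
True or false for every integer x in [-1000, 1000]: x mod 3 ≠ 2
The claim fails at x = -1:
x = -1: LHS = (-1) mod 3 = 2; 2 ≠ 2 — FAILS

Because a single integer refutes it, the statement is false.

Answer: False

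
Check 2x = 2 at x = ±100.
x = 100: LHS = 2·100 = 200; 200 = 2 — FAILS
x = -100: LHS = 2·(-100) = -200; -200 = 2 — FAILS

Answer: No, fails for both x = 100 and x = -100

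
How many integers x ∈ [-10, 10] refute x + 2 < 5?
Counterexamples in [-10, 10]: {3, 4, 5, 6, 7, 8, 9, 10}.

Counting them gives 8 values.

Answer: 8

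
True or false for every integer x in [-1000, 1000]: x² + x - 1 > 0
The claim fails at x = 0:
x = 0: LHS = 0² + 0 - 1 = -1; -1 > 0 — FAILS

Because a single integer refutes it, the statement is false.

Answer: False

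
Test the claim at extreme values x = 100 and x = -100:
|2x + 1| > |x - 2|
x = 100: LHS = |2·100 + 1| = |201| = 201, RHS = |100 - 2| = |98| = 98; 201 > 98 — holds
x = -100: LHS = |2·(-100) + 1| = |-199| = 199, RHS = |(-100) - 2| = |-102| = 102; 199 > 102 — holds

Answer: Yes, holds for both x = 100 and x = -100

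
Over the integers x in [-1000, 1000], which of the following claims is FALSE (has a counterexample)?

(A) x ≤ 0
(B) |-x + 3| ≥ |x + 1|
(A) x = 1: 1 ≤ 0 — FAILS
(B) x = 2: LHS = |-2 + 3| = |1| = 1, RHS = |2 + 1| = |3| = 3; 1 ≥ 3 — FAILS

Answer: Both A and B are false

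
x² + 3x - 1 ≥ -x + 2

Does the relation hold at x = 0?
x = 0: LHS = 0² + 3·0 - 1 = -1, RHS = -0 + 2 = 2; -1 ≥ 2 — FAILS

The relation fails at x = 0, so x = 0 is a counterexample.

Answer: No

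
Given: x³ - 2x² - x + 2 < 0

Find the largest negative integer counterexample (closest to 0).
Testing negative integers from -1 downward:
x = -1: LHS = (-1)³ - 2·(-1)² - (-1) + 2 = 0; 0 < 0 — FAILS  ← closest negative counterexample to 0

Answer: x = -1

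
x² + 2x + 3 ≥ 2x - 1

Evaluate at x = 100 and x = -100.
x = 100: LHS = 100² + 2·100 + 3 = 10203, RHS = 2·100 - 1 = 199; 10203 ≥ 199 — holds
x = -100: LHS = (-100)² + 2·(-100) + 3 = 9803, RHS = 2·(-100) - 1 = -201; 9803 ≥ -201 — holds

Answer: Yes, holds for both x = 100 and x = -100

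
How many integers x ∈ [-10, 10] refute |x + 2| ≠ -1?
An absolute value is never negative, so the left side is ≥ 0 for every x, while the right side is -1. Tightest case in [-10, 10] is x = -2:
x = -2: LHS = |(-2) + 2| = |0| = 0; 0 ≠ -1 — holds
Hence LHS − RHS is never 0, i.e. the two sides are never equal, so the relation holds for every integer in [-10, 10].

No counterexample appears in that range.

Answer: 0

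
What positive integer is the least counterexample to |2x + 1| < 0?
Testing positive integers:
x = 1: LHS = |2·1 + 1| = |3| = 3; 3 < 0 — FAILS  ← smallest positive counterexample

Answer: x = 1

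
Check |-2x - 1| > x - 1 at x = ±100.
x = 100: LHS = |-2·100 - 1| = |-201| = 201, RHS = 100 - 1 = 99; 201 > 99 — holds
x = -100: LHS = |-2·(-100) - 1| = |199| = 199, RHS = (-100) - 1 = -101; 199 > -101 — holds

Answer: Yes, holds for both x = 100 and x = -100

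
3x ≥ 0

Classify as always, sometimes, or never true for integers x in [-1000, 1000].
Holds at x = 0: LHS = 3·0 = 0; 0 ≥ 0 — holds
Fails at x = -1: LHS = 3·(-1) = -3; -3 ≥ 0 — FAILS
It is satisfied by some integers in the range but not all.

Answer: Sometimes true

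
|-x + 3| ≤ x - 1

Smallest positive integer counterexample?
Testing positive integers:
x = 1: LHS = |-1 + 3| = |2| = 2, RHS = 1 - 1 = 0; 2 ≤ 0 — FAILS  ← smallest positive counterexample

Answer: x = 1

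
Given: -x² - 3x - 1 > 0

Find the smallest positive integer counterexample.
Testing positive integers:
x = 1: LHS = -1² - 3·1 - 1 = -5; -5 > 0 — FAILS  ← smallest positive counterexample

Answer: x = 1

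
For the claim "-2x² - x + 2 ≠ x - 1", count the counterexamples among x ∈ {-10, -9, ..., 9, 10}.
Track d = LHS − RHS over the integers in [-10, 10]. Equality would need d = 0, but d changes sign only between consecutive integers, jumping over 0:
x = -2: LHS = -2·(-2)² - (-2) + 2 = -4, RHS = (-2) - 1 = -3; -4 ≠ -3 — holds  (d = -1)
x = -1: LHS = -2·(-1)² - (-1) + 2 = 1, RHS = (-1) - 1 = -2; 1 ≠ -2 — holds  (d = 3)
x = 0: LHS = -2·0² - 0 + 2 = 2, RHS = 0 - 1 = -1; 2 ≠ -1 — holds  (d = 3)
x = 1: LHS = -2·1² - 1 + 2 = -1, RHS = 1 - 1 = 0; -1 ≠ 0 — holds  (d = -1)
Away from these crossings d keeps a constant sign, and checking every integer in [-10, 10] confirms d ≠ 0 throughout. Hence the two sides are never equal, so the relation holds for every integer in [-10, 10].

No counterexample appears in that range.

Answer: 0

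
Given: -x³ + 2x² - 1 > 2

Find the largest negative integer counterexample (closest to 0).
Testing negative integers from -1 downward:
x = -1: LHS = -(-1)³ + 2·(-1)² - 1 = 2; 2 > 2 — FAILS  ← closest negative counterexample to 0

Answer: x = -1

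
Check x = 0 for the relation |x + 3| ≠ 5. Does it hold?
x = 0: LHS = |0 + 3| = |3| = 3; 3 ≠ 5 — holds

The relation is satisfied at x = 0.

Answer: Yes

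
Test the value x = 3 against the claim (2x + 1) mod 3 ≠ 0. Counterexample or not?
Substitute x = 3 into the relation:
x = 3: LHS = (2·3 + 1) mod 3 = 7 mod 3 = 1; 1 ≠ 0 — holds

The claim holds here, so x = 3 is not a counterexample. (A counterexample exists elsewhere, e.g. x = 1.)

Answer: No, x = 3 is not a counterexample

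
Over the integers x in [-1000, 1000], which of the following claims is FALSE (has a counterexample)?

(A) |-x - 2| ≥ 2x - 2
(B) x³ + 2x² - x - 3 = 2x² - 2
(A) x = 5: LHS = |-5 - 2| = |-7| = 7, RHS = 2·5 - 2 = 8; 7 ≥ 8 — FAILS
(B) x = 0: LHS = 0³ + 2·0² - 0 - 3 = -3, RHS = 2·0² - 2 = -2; -3 = -2 — FAILS

Answer: Both A and B are false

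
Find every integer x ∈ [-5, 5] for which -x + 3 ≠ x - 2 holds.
Track d = LHS − RHS over the integers in [-5, 5]. Equality would need d = 0, but d changes sign only between consecutive integers, jumping over 0:
x = 2: LHS = -2 + 3 = 1, RHS = 2 - 2 = 0; 1 ≠ 0 — holds  (d = 1)
x = 3: LHS = -3 + 3 = 0, RHS = 3 - 2 = 1; 0 ≠ 1 — holds  (d = -1)
Away from these crossings d keeps a constant sign, and checking every integer in [-5, 5] confirms d ≠ 0 throughout. Hence the two sides are never equal, so the relation holds for every integer in [-5, 5].

Answer: All integers in [-5, 5]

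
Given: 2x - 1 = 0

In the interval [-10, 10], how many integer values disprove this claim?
Counterexamples in [-10, 10]: {-10, -9, -8, -7, -6, -5, -4, -3, -2, -1, 0, 1, 2, 3, 4, 5, 6, 7, 8, 9, 10}.

Counting them gives 21 values.

Answer: 21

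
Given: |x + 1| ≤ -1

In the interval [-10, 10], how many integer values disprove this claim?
Counterexamples in [-10, 10]: {-10, -9, -8, -7, -6, -5, -4, -3, -2, -1, 0, 1, 2, 3, 4, 5, 6, 7, 8, 9, 10}.

Counting them gives 21 values.

Answer: 21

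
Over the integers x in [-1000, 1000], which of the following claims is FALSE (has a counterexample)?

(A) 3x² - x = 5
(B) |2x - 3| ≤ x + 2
(A) x = 0: LHS = 3·0² - 0 = 0; 0 = 5 — FAILS
(B) x = 0: LHS = |2·0 - 3| = |-3| = 3, RHS = 0 + 2 = 2; 3 ≤ 2 — FAILS

Answer: Both A and B are false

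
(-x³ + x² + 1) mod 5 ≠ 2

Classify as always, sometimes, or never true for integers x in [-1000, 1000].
Holds at x = 0: LHS = (-0³ + 0² + 1) mod 5 = 1 mod 5 = 1; 1 ≠ 2 — holds
Fails at x = 2: LHS = (-2³ + 2² + 1) mod 5 = (-3) mod 5 = 2; 2 ≠ 2 — FAILS
It is satisfied by some integers in the range but not all.

Answer: Sometimes true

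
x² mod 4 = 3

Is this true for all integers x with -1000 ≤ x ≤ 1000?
The claim fails at x = 0:
x = 0: LHS = (0²) mod 4 = 0 mod 4 = 0; 0 = 3 — FAILS

Because a single integer refutes it, the statement is false.

Answer: False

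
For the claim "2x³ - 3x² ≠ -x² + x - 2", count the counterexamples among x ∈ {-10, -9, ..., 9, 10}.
Track d = LHS − RHS over the integers in [-10, 10]. Equality would need d = 0, but d changes sign only between consecutive integers, jumping over 0:
x = -1: LHS = 2·(-1)³ - 3·(-1)² = -5, RHS = -(-1)² + (-1) - 2 = -4; -5 ≠ -4 — holds  (d = -1)
x = 0: LHS = 2·0³ - 3·0² = 0, RHS = -0² + 0 - 2 = -2; 0 ≠ -2 — holds  (d = 2)
Away from these crossings d keeps a constant sign, and checking every integer in [-10, 10] confirms d ≠ 0 throughout. Hence the two sides are never equal, so the relation holds for every integer in [-10, 10].

No counterexample appears in that range.

Answer: 0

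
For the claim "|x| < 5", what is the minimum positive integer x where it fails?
Testing positive integers:
x = 1: LHS = |1| = 1; 1 < 5 — holds
x = 2: LHS = |2| = 2; 2 < 5 — holds
x = 3: LHS = |3| = 3; 3 < 5 — holds
x = 4: LHS = |4| = 4; 4 < 5 — holds
x = 5: LHS = |5| = 5; 5 < 5 — FAILS  ← smallest positive counterexample

Answer: x = 5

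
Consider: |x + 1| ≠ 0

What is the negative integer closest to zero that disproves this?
Testing negative integers from -1 downward:
x = -1: LHS = |(-1) + 1| = |0| = 0; 0 ≠ 0 — FAILS  ← closest negative counterexample to 0

Answer: x = -1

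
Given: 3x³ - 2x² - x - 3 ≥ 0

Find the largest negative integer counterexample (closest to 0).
Testing negative integers from -1 downward:
x = -1: LHS = 3·(-1)³ - 2·(-1)² - (-1) - 3 = -7; -7 ≥ 0 — FAILS  ← closest negative counterexample to 0

Answer: x = -1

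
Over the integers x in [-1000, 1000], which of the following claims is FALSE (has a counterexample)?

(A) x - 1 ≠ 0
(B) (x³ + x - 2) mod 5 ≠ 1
(A) x = 1: LHS = 1 - 1 = 0; 0 ≠ 0 — FAILS
(B) x = -1: LHS = ((-1)³ + (-1) - 2) mod 5 = (-4) mod 5 = 1; 1 ≠ 1 — FAILS

Answer: Both A and B are false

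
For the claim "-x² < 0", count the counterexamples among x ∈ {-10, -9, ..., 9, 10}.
Counterexamples in [-10, 10]: {0}.

Counting them gives 1 values.

Answer: 1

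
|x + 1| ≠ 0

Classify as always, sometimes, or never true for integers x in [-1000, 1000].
Holds at x = 0: LHS = |0 + 1| = |1| = 1; 1 ≠ 0 — holds
Fails at x = -1: LHS = |(-1) + 1| = |0| = 0; 0 ≠ 0 — FAILS
It is satisfied by some integers in the range but not all.

Answer: Sometimes true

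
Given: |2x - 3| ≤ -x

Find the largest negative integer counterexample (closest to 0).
Testing negative integers from -1 downward:
x = -1: LHS = |2·(-1) - 3| = |-5| = 5, RHS = -(-1) = 1; 5 ≤ 1 — FAILS  ← closest negative counterexample to 0

Answer: x = -1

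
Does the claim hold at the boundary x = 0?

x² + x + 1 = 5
x = 0: LHS = 0² + 0 + 1 = 1; 1 = 5 — FAILS

The relation fails at x = 0, so x = 0 is a counterexample.

Answer: No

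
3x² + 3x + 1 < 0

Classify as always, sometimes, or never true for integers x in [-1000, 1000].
Over all integers in [-1000, 1000], LHS − RHS is smallest at x = 0, where it equals 1:
x = 0: LHS = 3·0² + 3·0 + 1 = 1; 1 < 0 — FAILS
At the ends of the range:
x = -1000: LHS = 3·(-1000)² + 3·(-1000) + 1 = 2997001; 2997001 < 0 — FAILS
x = 1000: LHS = 3·1000² + 3·1000 + 1 = 3003001; 3003001 < 0 — FAILS
Hence LHS − RHS is never negative, i.e. LHS ≥ RHS throughout, so the claimed relation (<) fails for every integer in [-1000, 1000].

No integer in the range satisfies it.

Answer: Never true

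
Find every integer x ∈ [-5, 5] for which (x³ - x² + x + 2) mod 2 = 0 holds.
Holds for: {-4, -2, 0, 2, 4}
Fails for: {-5, -3, -1, 1, 3, 5}

Answer: {-4, -2, 0, 2, 4}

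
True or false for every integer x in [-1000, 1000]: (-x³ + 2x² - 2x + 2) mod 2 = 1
The claim fails at x = 0:
x = 0: LHS = (-0³ + 2·0² - 2·0 + 2) mod 2 = 2 mod 2 = 0; 0 = 1 — FAILS

Because a single integer refutes it, the statement is false.

Answer: False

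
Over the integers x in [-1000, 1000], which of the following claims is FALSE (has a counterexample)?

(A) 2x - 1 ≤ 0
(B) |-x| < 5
(A) x = 1: LHS = 2·1 - 1 = 1; 1 ≤ 0 — FAILS
(B) x = 5: LHS = |-5| = 5; 5 < 5 — FAILS

Answer: Both A and B are false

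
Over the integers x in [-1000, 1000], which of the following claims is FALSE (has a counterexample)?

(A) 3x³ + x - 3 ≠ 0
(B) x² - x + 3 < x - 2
(A) Track d = LHS − RHS over the integers in [-1000, 1000]. Equality would need d = 0, but d changes sign only between consecutive integers, jumping over 0:
x = 0: LHS = 3·0³ + 0 - 3 = -3; -3 ≠ 0 — holds  (d = -3)
x = 1: LHS = 3·1³ + 1 - 3 = 1; 1 ≠ 0 — holds  (d = 1)
Away from these crossings d keeps a constant sign, and checking every integer in [-1000, 1000] confirms d ≠ 0 throughout. Hence the two sides are never equal, so the relation holds for every integer in [-1000, 1000].

(B) x = 0: LHS = 0² - 0 + 3 = 3, RHS = 0 - 2 = -2; 3 < -2 — FAILS

Only (B) has a counterexample.

Answer: B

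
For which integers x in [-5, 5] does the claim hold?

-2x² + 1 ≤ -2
Holds for: {-5, -4, -3, -2, 2, 3, 4, 5}
Fails for: {-1, 0, 1}

Answer: {-5, -4, -3, -2, 2, 3, 4, 5}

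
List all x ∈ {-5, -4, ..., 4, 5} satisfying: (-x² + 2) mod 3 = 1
Holds for: {-5, -4, -2, -1, 1, 2, 4, 5}
Fails for: {-3, 0, 3}

Answer: {-5, -4, -2, -1, 1, 2, 4, 5}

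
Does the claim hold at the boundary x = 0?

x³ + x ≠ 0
x = 0: LHS = 0³ + 0 = 0; 0 ≠ 0 — FAILS

The relation fails at x = 0, so x = 0 is a counterexample.

Answer: No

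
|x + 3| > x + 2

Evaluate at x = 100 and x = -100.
x = 100: LHS = |100 + 3| = |103| = 103, RHS = 100 + 2 = 102; 103 > 102 — holds
x = -100: LHS = |(-100) + 3| = |-97| = 97, RHS = (-100) + 2 = -98; 97 > -98 — holds

Answer: Yes, holds for both x = 100 and x = -100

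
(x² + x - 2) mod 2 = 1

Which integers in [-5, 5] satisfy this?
For a polynomial with integer coefficients, its value mod 2 depends only on x mod 2, so it suffices to check one representative of each residue class, x = 0, 1:
x = 0: LHS = (0² + 0 - 2) mod 2 = (-2) mod 2 = 0; 0 = 1 — FAILS
x = 1: LHS = (1² + 1 - 2) mod 2 = 0 mod 2 = 0; 0 = 1 — FAILS
The relation fails in every residue class, so the claimed relation (=) fails for every integer in [-5, 5].

Answer: None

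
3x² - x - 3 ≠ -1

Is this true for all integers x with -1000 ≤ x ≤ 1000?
The claim fails at x = 1:
x = 1: LHS = 3·1² - 1 - 3 = -1; -1 ≠ -1 — FAILS

Because a single integer refutes it, the statement is false.

Answer: False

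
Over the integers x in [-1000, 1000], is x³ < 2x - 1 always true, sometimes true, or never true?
Holds at x = -2: LHS = (-2)³ = -8, RHS = 2·(-2) - 1 = -5; -8 < -5 — holds
Fails at x = 0: LHS = 0³ = 0, RHS = 2·0 - 1 = -1; 0 < -1 — FAILS
It is satisfied by some integers in the range but not all.

Answer: Sometimes true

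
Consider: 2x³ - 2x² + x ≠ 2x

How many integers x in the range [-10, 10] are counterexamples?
Counterexamples in [-10, 10]: {0}.

Counting them gives 1 values.

Answer: 1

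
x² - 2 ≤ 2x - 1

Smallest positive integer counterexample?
Testing positive integers:
x = 1: LHS = 1² - 2 = -1, RHS = 2·1 - 1 = 1; -1 ≤ 1 — holds
x = 2: LHS = 2² - 2 = 2, RHS = 2·2 - 1 = 3; 2 ≤ 3 — holds
x = 3: LHS = 3² - 2 = 7, RHS = 2·3 - 1 = 5; 7 ≤ 5 — FAILS  ← smallest positive counterexample

Answer: x = 3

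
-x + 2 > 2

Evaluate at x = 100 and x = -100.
x = 100: LHS = -100 + 2 = -98; -98 > 2 — FAILS
x = -100: LHS = -(-100) + 2 = 102; 102 > 2 — holds

Answer: Partially: fails for x = 100, holds for x = -100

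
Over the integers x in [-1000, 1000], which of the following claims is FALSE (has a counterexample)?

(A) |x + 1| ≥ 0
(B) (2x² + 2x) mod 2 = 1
(A) An absolute value is never negative, so the left side is ≥ 0 for every x, while the right side is 0. Tightest case in [-1000, 1000] is x = -1:
x = -1: LHS = |(-1) + 1| = |0| = 0; 0 ≥ 0 — holds
Hence LHS − RHS is never negative, i.e. LHS ≥ RHS throughout, so the relation holds for every integer in [-1000, 1000].

(B) x = 0: LHS = (2·0² + 2·0) mod 2 = 0 mod 2 = 0; 0 = 1 — FAILS

Only (B) has a counterexample.

Answer: B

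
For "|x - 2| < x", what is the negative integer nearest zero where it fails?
Testing negative integers from -1 downward:
x = -1: LHS = |(-1) - 2| = |-3| = 3; 3 < -1 — FAILS  ← closest negative counterexample to 0

Answer: x = -1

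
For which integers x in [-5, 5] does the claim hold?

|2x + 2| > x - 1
Over all integers in [-5, 5], LHS − RHS is smallest at x = -1, where it equals 2:
x = -1: LHS = |2·(-1) + 2| = |0| = 0, RHS = (-1) - 1 = -2; 0 > -2 — holds
At the ends of the range:
x = -5: LHS = |2·(-5) + 2| = |-8| = 8, RHS = (-5) - 1 = -6; 8 > -6 — holds
x = 5: LHS = |2·5 + 2| = |12| = 12, RHS = 5 - 1 = 4; 12 > 4 — holds
Hence LHS − RHS is never zero or negative, i.e. LHS > RHS throughout, so the relation holds for every integer in [-5, 5].

Answer: All integers in [-5, 5]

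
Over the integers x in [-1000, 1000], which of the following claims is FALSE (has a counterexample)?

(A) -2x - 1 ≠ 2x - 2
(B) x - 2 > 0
(A) Track d = LHS − RHS over the integers in [-1000, 1000]. Equality would need d = 0, but d changes sign only between consecutive integers, jumping over 0:
x = 0: LHS = -2·0 - 1 = -1, RHS = 2·0 - 2 = -2; -1 ≠ -2 — holds  (d = 1)
x = 1: LHS = -2·1 - 1 = -3, RHS = 2·1 - 2 = 0; -3 ≠ 0 — holds  (d = -3)
Away from these crossings d keeps a constant sign, and checking every integer in [-1000, 1000] confirms d ≠ 0 throughout. Hence the two sides are never equal, so the relation holds for every integer in [-1000, 1000].

(B) x = 0: LHS = 0 - 2 = -2; -2 > 0 — FAILS

Only (B) has a counterexample.

Answer: B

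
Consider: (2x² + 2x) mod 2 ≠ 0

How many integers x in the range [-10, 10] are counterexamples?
Counterexamples in [-10, 10]: {-10, -9, -8, -7, -6, -5, -4, -3, -2, -1, 0, 1, 2, 3, 4, 5, 6, 7, 8, 9, 10}.

Counting them gives 21 values.

Answer: 21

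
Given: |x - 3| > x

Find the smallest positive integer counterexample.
Testing positive integers:
x = 1: LHS = |1 - 3| = |-2| = 2; 2 > 1 — holds
x = 2: LHS = |2 - 3| = |-1| = 1; 1 > 2 — FAILS  ← smallest positive counterexample

Answer: x = 2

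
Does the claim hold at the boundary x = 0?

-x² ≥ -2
x = 0: LHS = -0² = 0; 0 ≥ -2 — holds

The relation is satisfied at x = 0.

Answer: Yes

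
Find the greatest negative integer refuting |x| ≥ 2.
Testing negative integers from -1 downward:
x = -1: LHS = |-1| = 1; 1 ≥ 2 — FAILS  ← closest negative counterexample to 0

Answer: x = -1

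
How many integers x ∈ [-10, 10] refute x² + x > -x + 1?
Counterexamples in [-10, 10]: {-2, -1, 0}.

Counting them gives 3 values.

Answer: 3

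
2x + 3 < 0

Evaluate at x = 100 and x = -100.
x = 100: LHS = 2·100 + 3 = 203; 203 < 0 — FAILS
x = -100: LHS = 2·(-100) + 3 = -197; -197 < 0 — holds

Answer: Partially: fails for x = 100, holds for x = -100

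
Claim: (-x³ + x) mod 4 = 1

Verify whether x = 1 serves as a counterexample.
Substitute x = 1 into the relation:
x = 1: LHS = (-1³ + 1) mod 4 = 0 mod 4 = 0; 0 = 1 — FAILS

Since the claim fails at x = 1, this value is a counterexample.

Answer: Yes, x = 1 is a counterexample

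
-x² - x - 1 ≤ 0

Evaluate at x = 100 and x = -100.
x = 100: LHS = -100² - 100 - 1 = -10101; -10101 ≤ 0 — holds
x = -100: LHS = -(-100)² - (-100) - 1 = -9901; -9901 ≤ 0 — holds

Answer: Yes, holds for both x = 100 and x = -100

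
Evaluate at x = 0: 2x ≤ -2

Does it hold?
x = 0: LHS = 2·0 = 0; 0 ≤ -2 — FAILS

The relation fails at x = 0, so x = 0 is a counterexample.

Answer: No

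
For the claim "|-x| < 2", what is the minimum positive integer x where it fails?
Testing positive integers:
x = 1: LHS = |-1| = 1; 1 < 2 — holds
x = 2: LHS = |-2| = 2; 2 < 2 — FAILS  ← smallest positive counterexample

Answer: x = 2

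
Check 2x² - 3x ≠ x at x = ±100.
x = 100: LHS = 2·100² - 3·100 = 19700; 19700 ≠ 100 — holds
x = -100: LHS = 2·(-100)² - 3·(-100) = 20300; 20300 ≠ -100 — holds

Answer: Yes, holds for both x = 100 and x = -100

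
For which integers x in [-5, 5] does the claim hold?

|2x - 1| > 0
Over all integers in [-5, 5], LHS − RHS is smallest at x = 0, where it equals 1:
x = 0: LHS = |2·0 - 1| = |-1| = 1; 1 > 0 — holds
At the ends of the range:
x = -5: LHS = |2·(-5) - 1| = |-11| = 11; 11 > 0 — holds
x = 5: LHS = |2·5 - 1| = |9| = 9; 9 > 0 — holds
Hence LHS − RHS is never zero or negative, i.e. LHS > RHS throughout, so the relation holds for every integer in [-5, 5].

Answer: All integers in [-5, 5]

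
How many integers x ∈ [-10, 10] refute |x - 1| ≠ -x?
Over all integers in [-10, 10], LHS − RHS is always positive; it is smallest at x = 0, where it equals 1:
x = 0: LHS = |0 - 1| = |-1| = 1, RHS = -0 = 0; 1 ≠ 0 — holds
At the ends of the range:
x = -10: LHS = |(-10) - 1| = |-11| = 11, RHS = -(-10) = 10; 11 ≠ 10 — holds
x = 10: LHS = |10 - 1| = |9| = 9; 9 ≠ -10 — holds
Hence LHS − RHS is never 0, i.e. the two sides are never equal, so the relation holds for every integer in [-10, 10].

No counterexample appears in that range.

Answer: 0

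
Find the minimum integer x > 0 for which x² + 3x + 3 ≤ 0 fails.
Testing positive integers:
x = 1: LHS = 1² + 3·1 + 3 = 7; 7 ≤ 0 — FAILS  ← smallest positive counterexample

Answer: x = 1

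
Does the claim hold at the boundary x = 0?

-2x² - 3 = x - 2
x = 0: LHS = -2·0² - 3 = -3, RHS = 0 - 2 = -2; -3 = -2 — FAILS

The relation fails at x = 0, so x = 0 is a counterexample.

Answer: No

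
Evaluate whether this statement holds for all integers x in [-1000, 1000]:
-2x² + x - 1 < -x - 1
The claim fails at x = 0:
x = 0: LHS = -2·0² + 0 - 1 = -1, RHS = -0 - 1 = -1; -1 < -1 — FAILS

Because a single integer refutes it, the statement is false.

Answer: False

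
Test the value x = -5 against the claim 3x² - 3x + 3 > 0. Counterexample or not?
Substitute x = -5 into the relation:
x = -5: LHS = 3·(-5)² - 3·(-5) + 3 = 93; 93 > 0 — holds

The relation holds at x = -5, so it is not a counterexample.

Answer: No, x = -5 is not a counterexample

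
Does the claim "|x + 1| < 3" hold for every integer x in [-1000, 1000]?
The claim fails at x = 2:
x = 2: LHS = |2 + 1| = |3| = 3; 3 < 3 — FAILS

Because a single integer refutes it, the statement is false.

Answer: False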